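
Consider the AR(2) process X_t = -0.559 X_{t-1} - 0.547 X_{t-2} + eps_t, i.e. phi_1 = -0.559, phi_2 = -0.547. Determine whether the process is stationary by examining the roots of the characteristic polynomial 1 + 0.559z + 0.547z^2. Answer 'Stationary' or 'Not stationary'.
\text{Stationary}

The AR(p) characteristic polynomial is P(z) = 1 + 0.559z + 0.547z^2.
Stationarity requires all roots to lie outside the unit circle, i.e. |z| > 1 for every root.
Set 1 + (0.559) z + (0.547) z^2 = 0, i.e. a z^2 + b z + c = 0 with a = 0.547, b = 0.559, c = 1.
Discriminant D = b^2 - 4ac = (0.559)^2 - 4*(0.547)*1 = 0.312481 - (2.188) = -1.875519.
D < 0, so the roots are the complex-conjugate pair z = (-b +/- i sqrt(-D)) / (2a) = -0.511 +/- 1.2518i.
For a conjugate pair |z|^2 = z * conj(z) = (product of roots) = c/a = 1/(0.547) = 1.828154, so |z| = sqrt(1.828154) = 1.3521 for both roots.
Moduli of all roots: 1.3521, 1.3521.
All moduli strictly greater than 1? Yes.
Verdict: Stationary.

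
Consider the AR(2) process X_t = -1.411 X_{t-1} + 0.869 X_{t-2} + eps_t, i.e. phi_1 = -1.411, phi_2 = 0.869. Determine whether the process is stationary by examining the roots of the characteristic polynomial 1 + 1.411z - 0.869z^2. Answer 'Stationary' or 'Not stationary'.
\text{Not stationary}

The AR(p) characteristic polynomial is P(z) = 1 + 1.411z - 0.869z^2.
Stationarity requires all roots to lie outside the unit circle, i.e. |z| > 1 for every root.
Set 1 + (1.411) z + (-0.869) z^2 = 0, i.e. a z^2 + b z + c = 0 with a = -0.869, b = 1.411, c = 1.
Discriminant D = b^2 - 4ac = (1.411)^2 - 4*(-0.869)*1 = 1.990921 - (-3.476) = 5.466921.
D >= 0, so the roots are real: z = (-b +/- sqrt(D)) / (2a) = (-1.411 +/- 2.338145) / (-1.738).
  z_1 = (-1.411 + 2.338145) / (-1.738) = -0.5335,   |z_1| = 0.5335.
  z_2 = (-1.411 - 2.338145) / (-1.738) = 2.1572,   |z_2| = 2.1572.
Moduli of all roots: 0.5335, 2.1572.
All moduli strictly greater than 1? No.
Verdict: Not stationary.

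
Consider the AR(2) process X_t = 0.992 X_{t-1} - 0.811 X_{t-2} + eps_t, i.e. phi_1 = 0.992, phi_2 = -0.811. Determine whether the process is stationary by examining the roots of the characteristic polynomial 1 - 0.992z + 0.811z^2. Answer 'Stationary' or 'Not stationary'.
\text{Stationary}

The AR(p) characteristic polynomial is P(z) = 1 - 0.992z + 0.811z^2.
Stationarity requires all roots to lie outside the unit circle, i.e. |z| > 1 for every root.
Set 1 + (-0.992) z + (0.811) z^2 = 0, i.e. a z^2 + b z + c = 0 with a = 0.811, b = -0.992, c = 1.
Discriminant D = b^2 - 4ac = (-0.992)^2 - 4*(0.811)*1 = 0.984064 - (3.244) = -2.259936.
D < 0, so the roots are the complex-conjugate pair z = (-b +/- i sqrt(-D)) / (2a) = 0.6116 +/- 0.9268i.
For a conjugate pair |z|^2 = z * conj(z) = (product of roots) = c/a = 1/(0.811) = 1.233046, so |z| = sqrt(1.233046) = 1.1104 for both roots.
Moduli of all roots: 1.1104, 1.1104.
All moduli strictly greater than 1? Yes.
Verdict: Stationary.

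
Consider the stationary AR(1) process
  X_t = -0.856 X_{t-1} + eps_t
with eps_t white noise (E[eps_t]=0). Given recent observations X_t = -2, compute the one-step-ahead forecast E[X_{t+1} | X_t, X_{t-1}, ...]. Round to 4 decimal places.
E[X_{t+1} \mid \mathcal F_t] = 1.7120

For an AR(p) model X_t = c + sum_i phi_i X_{t-i} + eps_t, the
one-step-ahead conditional mean is
  E[X_{t+1} | X_t, ...] = c + sum_i phi_i X_{t+1-i}.
Substitute known values:
  E[X_{t+1} | ...] = (-0.856) * (-2)
                   = 1.7120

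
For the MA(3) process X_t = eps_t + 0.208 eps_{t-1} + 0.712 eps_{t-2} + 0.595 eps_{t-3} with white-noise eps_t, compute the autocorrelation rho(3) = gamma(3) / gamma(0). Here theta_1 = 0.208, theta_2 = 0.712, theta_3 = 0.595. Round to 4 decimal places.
\rho(3) = 0.3125

For an MA(q) process with theta_0 = 1, the autocovariance is
  gamma(k) = sigma^2 * sum_{i=0..q-k} theta_i * theta_{i+k},
and rho(k) = gamma(k) / gamma(0). Sigma^2 cancels.
  numerator   = (1)*(0.595) = 0.595.
  denominator = (1)^2 + (0.208)^2 + (0.712)^2 + (0.595)^2 = 1.904233.
  rho(3) = 0.595 / 1.904233 = 0.3125.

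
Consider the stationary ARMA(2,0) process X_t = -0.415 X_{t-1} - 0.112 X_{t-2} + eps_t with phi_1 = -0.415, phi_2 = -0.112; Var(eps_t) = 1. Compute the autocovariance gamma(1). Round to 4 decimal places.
\gamma(1) = -0.4391

Multiply the model equation by X_{t-k} and take expectations. With theta_0 = psi_0 = 1 and psi_j the MA(infinity) weights, this gives
  gamma(k) - sum_i phi_i gamma(k-i) = c_k,
  c_k = sigma^2 * sum_{j=k..q} theta_j psi_{j-k}   (c_k = 0 for k > q),
using gamma(-m) = gamma(m).
Pure AR (q = 0): c_0 = sigma^2 = 1, c_k = 0 for k >= 1.
Equations for k = 0, 1, 2 (AR order 2, c_2 = 0):
  (E0) gamma(0) = phi_1 gamma(1) + phi_2 gamma(2) + c_0
  (E1) gamma(1) = phi_1 gamma(0) + phi_2 gamma(1) + c_1
  (E2) gamma(2) = phi_1 gamma(1) + phi_2 gamma(0)
From (E1): gamma(1) = A gamma(0) + B with
  A = phi_1 / (1 - phi_2) = -0.415 / 1.112 = -0.373201,   B = c_1 / (1 - phi_2) = 0 / 1.112 = 0.
Insert (E2) into (E0): gamma(0) (1 - phi_2^2) = phi_1 (1 + phi_2) gamma(1) + c_0.
  phi_1 (1 + phi_2) = (-0.415)(0.888) = -0.36852,   1 - phi_2^2 = 0.987456.
Replace gamma(1) by A gamma(0) + B and collect gamma(0):
  gamma(0) [0.987456 - (-0.36852)(-0.373201)] = c_0 = 1
  gamma(0) * 0.849924 = 1
  gamma(0) = 1 / 0.849924 = 1.176576.
  gamma(1) = A gamma(0) = (-0.373201)(1.176576) = -0.4391.
Therefore gamma(1) = -0.4391 (to 4 decimal places).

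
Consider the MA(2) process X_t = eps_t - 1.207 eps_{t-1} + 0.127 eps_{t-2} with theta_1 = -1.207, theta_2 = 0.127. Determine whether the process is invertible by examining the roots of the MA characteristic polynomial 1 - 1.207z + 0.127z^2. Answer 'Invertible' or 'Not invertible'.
\text{Not invertible}

The MA(q) characteristic polynomial is P(z) = 1 - 1.207z + 0.127z^2.
Invertibility requires all roots to lie outside the unit circle, i.e. |z| > 1 for every root.
Set 1 + (-1.207) z + (0.127) z^2 = 0, i.e. a z^2 + b z + c = 0 with a = 0.127, b = -1.207, c = 1.
Discriminant D = b^2 - 4ac = (-1.207)^2 - 4*(0.127)*1 = 1.456849 - (0.508) = 0.948849.
D >= 0, so the roots are real: z = (-b +/- sqrt(D)) / (2a) = (1.207 +/- 0.974089) / (0.254).
  z_1 = (1.207 + 0.974089) / (0.254) = 8.587,   |z_1| = 8.587.
  z_2 = (1.207 - 0.974089) / (0.254) = 0.917,   |z_2| = 0.917.
Moduli of all roots: 8.5870, 0.9170.
All moduli strictly greater than 1? No.
Verdict: Not invertible.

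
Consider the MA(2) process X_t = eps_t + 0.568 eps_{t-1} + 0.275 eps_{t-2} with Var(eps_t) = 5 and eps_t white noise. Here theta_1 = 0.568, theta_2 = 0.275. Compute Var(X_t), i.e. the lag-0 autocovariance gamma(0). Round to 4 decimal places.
\gamma(0) = 6.9912

For an MA(q) process X_t = eps_t + sum_i theta_i eps_{t-i} with
Var(eps_t) = sigma^2, the variance is
  gamma(0) = sigma^2 * (1 + sum_i theta_i^2).
  sum_i theta_i^2 = (0.568)^2 + (0.275)^2 = 0.322624 + 0.075625 = 0.398249.
  gamma(0) = 5 * (1 + 0.398249) = 5 * 1.398249 = 6.991245, which rounds to 6.9912.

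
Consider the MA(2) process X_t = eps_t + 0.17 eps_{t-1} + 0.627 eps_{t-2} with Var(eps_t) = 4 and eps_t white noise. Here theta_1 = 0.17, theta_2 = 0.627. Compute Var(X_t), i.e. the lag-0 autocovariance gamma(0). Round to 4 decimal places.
\gamma(0) = 5.6881

For an MA(q) process X_t = eps_t + sum_i theta_i eps_{t-i} with
Var(eps_t) = sigma^2, the variance is
  gamma(0) = sigma^2 * (1 + sum_i theta_i^2).
  sum_i theta_i^2 = (0.17)^2 + (0.627)^2 = 0.0289 + 0.393129 = 0.422029.
  gamma(0) = 4 * (1 + 0.422029) = 4 * 1.422029 = 5.688116, which rounds to 5.6881.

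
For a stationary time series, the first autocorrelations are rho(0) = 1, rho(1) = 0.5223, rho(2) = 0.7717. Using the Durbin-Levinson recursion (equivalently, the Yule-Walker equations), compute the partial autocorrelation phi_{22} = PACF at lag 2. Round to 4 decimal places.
\phi_{22} = 0.6861

The PACF at lag k is phi_{kk}, the last component of the solution
to the Yule-Walker system G_k phi = r_k where
  (G_k)_{ij} = rho(|i - j|), (r_k)_i = rho(i), i,j = 1..k.
Equivalently, Durbin-Levinson gives phi_{kk} iteratively:
  phi_{11} = rho(1)
  phi_{kk} = [rho(k) - sum_{j=1..k-1} phi_{k-1,j} rho(k-j)]
            / [1 - sum_{j=1..k-1} phi_{k-1,j} rho(j)],
  phi_{k,j} = phi_{k-1,j} - phi_{kk} phi_{k-1,k-j},  j = 1..k-1.
Step k = 1:
  phi_11 = rho(1) = 0.5223.
Step k = 2:
  phi_22 = [rho(2) - phi_11 rho(1)] / [1 - phi_11 rho(1)] = [0.7717 - (0.5223)(0.5223)] / [1 - (0.5223)(0.5223)]
         = 0.49890271 / 0.72720271 = 0.6861.
Therefore phi_{22} = 0.6861.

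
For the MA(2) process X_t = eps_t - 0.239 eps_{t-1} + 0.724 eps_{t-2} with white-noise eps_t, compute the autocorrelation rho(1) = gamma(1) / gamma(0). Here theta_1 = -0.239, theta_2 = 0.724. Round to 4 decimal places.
\rho(1) = -0.2606

For an MA(q) process with theta_0 = 1, the autocovariance is
  gamma(k) = sigma^2 * sum_{i=0..q-k} theta_i * theta_{i+k},
and rho(k) = gamma(k) / gamma(0). Sigma^2 cancels.
  numerator   = (1)*(-0.239) + (-0.239)*(0.724) = -0.412036.
  denominator = (1)^2 + (-0.239)^2 + (0.724)^2 = 1.581297.
  rho(1) = -0.412036 / 1.581297 = -0.2606.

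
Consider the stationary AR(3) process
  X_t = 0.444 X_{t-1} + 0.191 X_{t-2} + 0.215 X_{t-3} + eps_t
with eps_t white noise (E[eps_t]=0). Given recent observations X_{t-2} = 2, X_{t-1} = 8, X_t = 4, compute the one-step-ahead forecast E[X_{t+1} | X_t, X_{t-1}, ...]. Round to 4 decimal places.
E[X_{t+1} \mid \mathcal F_t] = 3.7340

For an AR(p) model X_t = c + sum_i phi_i X_{t-i} + eps_t, the
one-step-ahead conditional mean is
  E[X_{t+1} | X_t, ...] = c + sum_i phi_i X_{t+1-i}.
Substitute known values:
  E[X_{t+1} | ...] = (0.444) * (4) + (0.191) * (8) + (0.215) * (2)
                   = 3.7340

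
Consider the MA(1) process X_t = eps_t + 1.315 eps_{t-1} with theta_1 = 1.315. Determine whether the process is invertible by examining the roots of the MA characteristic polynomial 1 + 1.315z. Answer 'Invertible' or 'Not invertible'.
\text{Not invertible}

The MA(q) characteristic polynomial is P(z) = 1 + 1.315z.
Invertibility requires all roots to lie outside the unit circle, i.e. |z| > 1 for every root.
This is linear in z: 1 + (1.315) z = 0  =>  z = -1/(1.315) = -0.760456,  |z| = 0.760456.
Moduli of all roots: 0.7605.
All moduli strictly greater than 1? No.
Verdict: Not invertible.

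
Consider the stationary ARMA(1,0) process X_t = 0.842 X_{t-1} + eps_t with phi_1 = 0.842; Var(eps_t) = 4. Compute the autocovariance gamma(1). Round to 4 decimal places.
\gamma(1) = 11.5725

Multiply the model equation by X_{t-k} and take expectations. With theta_0 = psi_0 = 1 and psi_j the MA(infinity) weights, this gives
  gamma(k) - sum_i phi_i gamma(k-i) = c_k,
  c_k = sigma^2 * sum_{j=k..q} theta_j psi_{j-k}   (c_k = 0 for k > q),
using gamma(-m) = gamma(m).
Pure AR (q = 0): c_0 = sigma^2 = 4, c_k = 0 for k >= 1.
Equations for k = 0 and k = 1 (AR order 1):
  gamma(0) = phi_1 gamma(1) + c_0
  gamma(1) = phi_1 gamma(0) + c_1
Substituting the second into the first: gamma(0) (1 - phi_1^2) = c_0 + phi_1 c_1, so
  gamma(0) = c_0 / (1 - phi_1^2) = 4 / (1 - (0.842)^2) = 4 / 0.291036 = 13.744004.
  gamma(1) = phi_1 gamma(0) = (0.842)(13.744004) = 11.572452.
Therefore gamma(1) = 11.5725 (to 4 decimal places).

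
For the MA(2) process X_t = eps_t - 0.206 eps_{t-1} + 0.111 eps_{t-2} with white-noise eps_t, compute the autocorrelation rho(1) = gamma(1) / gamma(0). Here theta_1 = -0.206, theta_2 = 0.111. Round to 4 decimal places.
\rho(1) = -0.2170

For an MA(q) process with theta_0 = 1, the autocovariance is
  gamma(k) = sigma^2 * sum_{i=0..q-k} theta_i * theta_{i+k},
and rho(k) = gamma(k) / gamma(0). Sigma^2 cancels.
  numerator   = (1)*(-0.206) + (-0.206)*(0.111) = -0.228866.
  denominator = (1)^2 + (-0.206)^2 + (0.111)^2 = 1.054757.
  rho(1) = -0.228866 / 1.054757 = -0.2170.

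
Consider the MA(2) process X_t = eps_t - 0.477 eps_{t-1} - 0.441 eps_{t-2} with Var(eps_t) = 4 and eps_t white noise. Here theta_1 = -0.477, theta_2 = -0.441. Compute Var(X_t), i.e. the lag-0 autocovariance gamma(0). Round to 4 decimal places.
\gamma(0) = 5.6880

For an MA(q) process X_t = eps_t + sum_i theta_i eps_{t-i} with
Var(eps_t) = sigma^2, the variance is
  gamma(0) = sigma^2 * (1 + sum_i theta_i^2).
  sum_i theta_i^2 = (-0.477)^2 + (-0.441)^2 = 0.227529 + 0.194481 = 0.42201.
  gamma(0) = 4 * (1 + 0.42201) = 4 * 1.42201 = 5.68804, which rounds to 5.6880.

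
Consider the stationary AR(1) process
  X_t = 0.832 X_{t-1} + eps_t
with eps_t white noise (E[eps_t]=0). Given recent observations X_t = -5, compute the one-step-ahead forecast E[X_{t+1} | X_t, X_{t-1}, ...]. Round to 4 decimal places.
E[X_{t+1} \mid \mathcal F_t] = -4.1600

For an AR(p) model X_t = c + sum_i phi_i X_{t-i} + eps_t, the
one-step-ahead conditional mean is
  E[X_{t+1} | X_t, ...] = c + sum_i phi_i X_{t+1-i}.
Substitute known values:
  E[X_{t+1} | ...] = (0.832) * (-5)
                   = -4.1600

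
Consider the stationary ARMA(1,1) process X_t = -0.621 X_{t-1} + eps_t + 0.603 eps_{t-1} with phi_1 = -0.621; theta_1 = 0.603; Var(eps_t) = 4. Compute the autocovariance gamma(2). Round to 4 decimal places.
\gamma(2) = 0.0455

Multiply the model equation by X_{t-k} and take expectations. With theta_0 = psi_0 = 1 and psi_j the MA(infinity) weights, this gives
  gamma(k) - sum_i phi_i gamma(k-i) = c_k,
  c_k = sigma^2 * sum_{j=k..q} theta_j psi_{j-k}   (c_k = 0 for k > q),
using gamma(-m) = gamma(m).
psi-weights needed (psi_j = theta_j + sum_i phi_i psi_{j-i}):
  psi_1 = theta_1 + phi_1 = 0.603 + (-0.621) = -0.018
Right-hand sides:
  c_0 = sigma^2 (1 + theta_1 psi_1) = 4 * (1 + (0.603)(-0.018)) = 4 * 0.989146 = 3.956584
  c_1 = sigma^2 theta_1 = 4 * (0.603) = 2.412
  c_2 = 0
Equations for k = 0 and k = 1 (AR order 1):
  gamma(0) = phi_1 gamma(1) + c_0
  gamma(1) = phi_1 gamma(0) + c_1
Substituting the second into the first: gamma(0) (1 - phi_1^2) = c_0 + phi_1 c_1, so
  gamma(0) = (c_0 + phi_1 c_1) / (1 - phi_1^2) = (3.956584 + (-0.621)(2.412)) / (1 - (-0.621)^2) = 2.458732 / 0.614359 = 4.00211.
  gamma(1) = phi_1 gamma(0) + c_1 = (-0.621)(4.00211) + (2.412) = -0.07331.
For k = 2 (> q): gamma(2) = phi_1 gamma(1) = (-0.621)(-0.07331) = 0.045526.
Therefore gamma(2) = 0.0455 (to 4 decimal places).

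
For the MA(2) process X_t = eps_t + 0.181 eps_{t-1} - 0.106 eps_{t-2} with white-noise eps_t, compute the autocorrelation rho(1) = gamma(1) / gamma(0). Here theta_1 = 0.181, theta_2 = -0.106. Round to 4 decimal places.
\rho(1) = 0.1550

For an MA(q) process with theta_0 = 1, the autocovariance is
  gamma(k) = sigma^2 * sum_{i=0..q-k} theta_i * theta_{i+k},
and rho(k) = gamma(k) / gamma(0). Sigma^2 cancels.
  numerator   = (1)*(0.181) + (0.181)*(-0.106) = 0.161814.
  denominator = (1)^2 + (0.181)^2 + (-0.106)^2 = 1.043997.
  rho(1) = 0.161814 / 1.043997 = 0.1550.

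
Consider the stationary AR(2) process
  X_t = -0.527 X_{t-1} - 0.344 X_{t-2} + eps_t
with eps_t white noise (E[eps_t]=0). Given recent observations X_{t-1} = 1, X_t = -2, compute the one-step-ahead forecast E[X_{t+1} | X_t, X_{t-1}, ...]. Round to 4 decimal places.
E[X_{t+1} \mid \mathcal F_t] = 0.7100

For an AR(p) model X_t = c + sum_i phi_i X_{t-i} + eps_t, the
one-step-ahead conditional mean is
  E[X_{t+1} | X_t, ...] = c + sum_i phi_i X_{t+1-i}.
Substitute known values:
  E[X_{t+1} | ...] = (-0.527) * (-2) + (-0.344) * (1)
                   = 0.7100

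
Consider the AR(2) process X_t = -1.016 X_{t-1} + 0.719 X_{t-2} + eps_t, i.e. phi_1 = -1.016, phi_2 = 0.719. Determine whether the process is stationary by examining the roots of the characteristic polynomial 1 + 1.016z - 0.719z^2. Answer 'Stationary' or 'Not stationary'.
\text{Not stationary}

The AR(p) characteristic polynomial is P(z) = 1 + 1.016z - 0.719z^2.
Stationarity requires all roots to lie outside the unit circle, i.e. |z| > 1 for every root.
Set 1 + (1.016) z + (-0.719) z^2 = 0, i.e. a z^2 + b z + c = 0 with a = -0.719, b = 1.016, c = 1.
Discriminant D = b^2 - 4ac = (1.016)^2 - 4*(-0.719)*1 = 1.032256 - (-2.876) = 3.908256.
D >= 0, so the roots are real: z = (-b +/- sqrt(D)) / (2a) = (-1.016 +/- 1.976931) / (-1.438).
  z_1 = (-1.016 + 1.976931) / (-1.438) = -0.6682,   |z_1| = 0.6682.
  z_2 = (-1.016 - 1.976931) / (-1.438) = 2.0813,   |z_2| = 2.0813.
Moduli of all roots: 0.6682, 2.0813.
All moduli strictly greater than 1? No.
Verdict: Not stationary.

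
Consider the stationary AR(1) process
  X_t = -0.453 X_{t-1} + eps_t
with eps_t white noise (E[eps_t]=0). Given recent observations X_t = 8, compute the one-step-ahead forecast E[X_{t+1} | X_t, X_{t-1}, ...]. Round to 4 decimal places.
E[X_{t+1} \mid \mathcal F_t] = -3.6240

For an AR(p) model X_t = c + sum_i phi_i X_{t-i} + eps_t, the
one-step-ahead conditional mean is
  E[X_{t+1} | X_t, ...] = c + sum_i phi_i X_{t+1-i}.
Substitute known values:
  E[X_{t+1} | ...] = (-0.453) * (8)
                   = -3.6240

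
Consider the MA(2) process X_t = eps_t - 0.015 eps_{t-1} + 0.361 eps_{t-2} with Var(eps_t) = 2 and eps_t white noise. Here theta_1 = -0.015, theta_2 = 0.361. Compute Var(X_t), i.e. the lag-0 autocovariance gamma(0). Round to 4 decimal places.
\gamma(0) = 2.2611

For an MA(q) process X_t = eps_t + sum_i theta_i eps_{t-i} with
Var(eps_t) = sigma^2, the variance is
  gamma(0) = sigma^2 * (1 + sum_i theta_i^2).
  sum_i theta_i^2 = (-0.015)^2 + (0.361)^2 = 0.000225 + 0.130321 = 0.130546.
  gamma(0) = 2 * (1 + 0.130546) = 2 * 1.130546 = 2.261092, which rounds to 2.2611.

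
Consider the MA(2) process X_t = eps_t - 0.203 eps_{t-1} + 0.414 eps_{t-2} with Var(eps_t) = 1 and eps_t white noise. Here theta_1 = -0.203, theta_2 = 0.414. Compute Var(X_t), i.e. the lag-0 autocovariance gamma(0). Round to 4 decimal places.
\gamma(0) = 1.2126

For an MA(q) process X_t = eps_t + sum_i theta_i eps_{t-i} with
Var(eps_t) = sigma^2, the variance is
  gamma(0) = sigma^2 * (1 + sum_i theta_i^2).
  sum_i theta_i^2 = (-0.203)^2 + (0.414)^2 = 0.041209 + 0.171396 = 0.212605.
  gamma(0) = 1 * (1 + 0.212605) = 1 * 1.212605 = 1.212605, which rounds to 1.2126.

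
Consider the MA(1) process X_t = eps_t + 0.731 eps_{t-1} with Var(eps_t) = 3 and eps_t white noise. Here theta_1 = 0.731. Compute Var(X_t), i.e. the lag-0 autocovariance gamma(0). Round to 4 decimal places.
\gamma(0) = 4.6031

For an MA(q) process X_t = eps_t + sum_i theta_i eps_{t-i} with
Var(eps_t) = sigma^2, the variance is
  gamma(0) = sigma^2 * (1 + sum_i theta_i^2).
  sum_i theta_i^2 = (0.731)^2 = 0.534361.
  gamma(0) = 3 * (1 + 0.534361) = 3 * 1.534361 = 4.603083, which rounds to 4.6031.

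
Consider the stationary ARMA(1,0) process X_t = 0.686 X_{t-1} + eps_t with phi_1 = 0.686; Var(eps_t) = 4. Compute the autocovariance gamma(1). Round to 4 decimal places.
\gamma(1) = 5.1832

Multiply the model equation by X_{t-k} and take expectations. With theta_0 = psi_0 = 1 and psi_j the MA(infinity) weights, this gives
  gamma(k) - sum_i phi_i gamma(k-i) = c_k,
  c_k = sigma^2 * sum_{j=k..q} theta_j psi_{j-k}   (c_k = 0 for k > q),
using gamma(-m) = gamma(m).
Pure AR (q = 0): c_0 = sigma^2 = 4, c_k = 0 for k >= 1.
Equations for k = 0 and k = 1 (AR order 1):
  gamma(0) = phi_1 gamma(1) + c_0
  gamma(1) = phi_1 gamma(0) + c_1
Substituting the second into the first: gamma(0) (1 - phi_1^2) = c_0 + phi_1 c_1, so
  gamma(0) = c_0 / (1 - phi_1^2) = 4 / (1 - (0.686)^2) = 4 / 0.529404 = 7.555666.
  gamma(1) = phi_1 gamma(0) = (0.686)(7.555666) = 5.183187.
Therefore gamma(1) = 5.1832 (to 4 decimal places).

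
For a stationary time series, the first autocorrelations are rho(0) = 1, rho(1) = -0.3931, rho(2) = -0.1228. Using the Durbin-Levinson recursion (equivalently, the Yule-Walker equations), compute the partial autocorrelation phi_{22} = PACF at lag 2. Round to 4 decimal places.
\phi_{22} = -0.3280

The PACF at lag k is phi_{kk}, the last component of the solution
to the Yule-Walker system G_k phi = r_k where
  (G_k)_{ij} = rho(|i - j|), (r_k)_i = rho(i), i,j = 1..k.
Equivalently, Durbin-Levinson gives phi_{kk} iteratively:
  phi_{11} = rho(1)
  phi_{kk} = [rho(k) - sum_{j=1..k-1} phi_{k-1,j} rho(k-j)]
            / [1 - sum_{j=1..k-1} phi_{k-1,j} rho(j)],
  phi_{k,j} = phi_{k-1,j} - phi_{kk} phi_{k-1,k-j},  j = 1..k-1.
Step k = 1:
  phi_11 = rho(1) = -0.3931.
Step k = 2:
  phi_22 = [rho(2) - phi_11 rho(1)] / [1 - phi_11 rho(1)] = [-0.1228 - (-0.3931)(-0.3931)] / [1 - (-0.3931)(-0.3931)]
         = -0.27732761 / 0.84547239 = -0.328.
Therefore phi_{22} = -0.3280.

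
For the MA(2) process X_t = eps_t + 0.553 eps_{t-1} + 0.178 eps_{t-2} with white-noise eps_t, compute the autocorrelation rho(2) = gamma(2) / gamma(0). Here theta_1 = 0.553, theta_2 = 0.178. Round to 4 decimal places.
\rho(2) = 0.1331

For an MA(q) process with theta_0 = 1, the autocovariance is
  gamma(k) = sigma^2 * sum_{i=0..q-k} theta_i * theta_{i+k},
and rho(k) = gamma(k) / gamma(0). Sigma^2 cancels.
  numerator   = (1)*(0.178) = 0.178.
  denominator = (1)^2 + (0.553)^2 + (0.178)^2 = 1.337493.
  rho(2) = 0.178 / 1.337493 = 0.1331.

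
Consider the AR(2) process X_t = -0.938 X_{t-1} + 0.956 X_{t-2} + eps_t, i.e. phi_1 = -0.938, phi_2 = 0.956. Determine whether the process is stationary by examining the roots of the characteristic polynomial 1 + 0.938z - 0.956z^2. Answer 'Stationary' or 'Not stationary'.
\text{Not stationary}

The AR(p) characteristic polynomial is P(z) = 1 + 0.938z - 0.956z^2.
Stationarity requires all roots to lie outside the unit circle, i.e. |z| > 1 for every root.
Set 1 + (0.938) z + (-0.956) z^2 = 0, i.e. a z^2 + b z + c = 0 with a = -0.956, b = 0.938, c = 1.
Discriminant D = b^2 - 4ac = (0.938)^2 - 4*(-0.956)*1 = 0.879844 - (-3.824) = 4.703844.
D >= 0, so the roots are real: z = (-b +/- sqrt(D)) / (2a) = (-0.938 +/- 2.168835) / (-1.912).
  z_1 = (-0.938 + 2.168835) / (-1.912) = -0.6437,   |z_1| = 0.6437.
  z_2 = (-0.938 - 2.168835) / (-1.912) = 1.6249,   |z_2| = 1.6249.
Moduli of all roots: 0.6437, 1.6249.
All moduli strictly greater than 1? No.
Verdict: Not stationary.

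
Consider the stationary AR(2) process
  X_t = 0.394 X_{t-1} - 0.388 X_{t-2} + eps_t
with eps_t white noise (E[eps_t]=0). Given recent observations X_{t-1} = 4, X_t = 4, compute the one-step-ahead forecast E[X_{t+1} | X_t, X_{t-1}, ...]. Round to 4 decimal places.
E[X_{t+1} \mid \mathcal F_t] = 0.0240

For an AR(p) model X_t = c + sum_i phi_i X_{t-i} + eps_t, the
one-step-ahead conditional mean is
  E[X_{t+1} | X_t, ...] = c + sum_i phi_i X_{t+1-i}.
Substitute known values:
  E[X_{t+1} | ...] = (0.394) * (4) + (-0.388) * (4)
                   = 0.0240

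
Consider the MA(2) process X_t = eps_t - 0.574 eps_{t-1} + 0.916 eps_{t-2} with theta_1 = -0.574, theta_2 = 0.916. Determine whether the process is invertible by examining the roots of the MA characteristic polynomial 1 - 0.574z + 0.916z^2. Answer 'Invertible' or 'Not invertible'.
\text{Invertible}

The MA(q) characteristic polynomial is P(z) = 1 - 0.574z + 0.916z^2.
Invertibility requires all roots to lie outside the unit circle, i.e. |z| > 1 for every root.
Set 1 + (-0.574) z + (0.916) z^2 = 0, i.e. a z^2 + b z + c = 0 with a = 0.916, b = -0.574, c = 1.
Discriminant D = b^2 - 4ac = (-0.574)^2 - 4*(0.916)*1 = 0.329476 - (3.664) = -3.334524.
D < 0, so the roots are the complex-conjugate pair z = (-b +/- i sqrt(-D)) / (2a) = 0.3133 +/- 0.9968i.
For a conjugate pair |z|^2 = z * conj(z) = (product of roots) = c/a = 1/(0.916) = 1.091703, so |z| = sqrt(1.091703) = 1.0448 for both roots.
Moduli of all roots: 1.0448, 1.0448.
All moduli strictly greater than 1? Yes.
Verdict: Invertible.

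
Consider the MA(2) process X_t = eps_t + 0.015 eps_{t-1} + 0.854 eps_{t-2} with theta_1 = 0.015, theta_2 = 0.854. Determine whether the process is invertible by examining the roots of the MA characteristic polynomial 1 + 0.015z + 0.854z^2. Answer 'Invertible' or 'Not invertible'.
\text{Invertible}

The MA(q) characteristic polynomial is P(z) = 1 + 0.015z + 0.854z^2.
Invertibility requires all roots to lie outside the unit circle, i.e. |z| > 1 for every root.
Set 1 + (0.015) z + (0.854) z^2 = 0, i.e. a z^2 + b z + c = 0 with a = 0.854, b = 0.015, c = 1.
Discriminant D = b^2 - 4ac = (0.015)^2 - 4*(0.854)*1 = 0.000225 - (3.416) = -3.415775.
D < 0, so the roots are the complex-conjugate pair z = (-b +/- i sqrt(-D)) / (2a) = -0.0088 +/- 1.0821i.
For a conjugate pair |z|^2 = z * conj(z) = (product of roots) = c/a = 1/(0.854) = 1.17096, so |z| = sqrt(1.17096) = 1.0821 for both roots.
Moduli of all roots: 1.0821, 1.0821.
All moduli strictly greater than 1? Yes.
Verdict: Invertible.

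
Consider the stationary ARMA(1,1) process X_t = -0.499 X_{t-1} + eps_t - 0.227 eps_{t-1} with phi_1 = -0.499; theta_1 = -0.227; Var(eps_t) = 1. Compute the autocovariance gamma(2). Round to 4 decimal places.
\gamma(2) = 0.5370

Multiply the model equation by X_{t-k} and take expectations. With theta_0 = psi_0 = 1 and psi_j the MA(infinity) weights, this gives
  gamma(k) - sum_i phi_i gamma(k-i) = c_k,
  c_k = sigma^2 * sum_{j=k..q} theta_j psi_{j-k}   (c_k = 0 for k > q),
using gamma(-m) = gamma(m).
psi-weights needed (psi_j = theta_j + sum_i phi_i psi_{j-i}):
  psi_1 = theta_1 + phi_1 = -0.227 + (-0.499) = -0.726
Right-hand sides:
  c_0 = sigma^2 (1 + theta_1 psi_1) = 1 * (1 + (-0.227)(-0.726)) = 1 * 1.164802 = 1.164802
  c_1 = sigma^2 theta_1 = 1 * (-0.227) = -0.227
  c_2 = 0
Equations for k = 0 and k = 1 (AR order 1):
  gamma(0) = phi_1 gamma(1) + c_0
  gamma(1) = phi_1 gamma(0) + c_1
Substituting the second into the first: gamma(0) (1 - phi_1^2) = c_0 + phi_1 c_1, so
  gamma(0) = (c_0 + phi_1 c_1) / (1 - phi_1^2) = (1.164802 + (-0.499)(-0.227)) / (1 - (-0.499)^2) = 1.278075 / 0.750999 = 1.701833.
  gamma(1) = phi_1 gamma(0) + c_1 = (-0.499)(1.701833) + (-0.227) = -1.076215.
For k = 2 (> q): gamma(2) = phi_1 gamma(1) = (-0.499)(-1.076215) = 0.537031.
Therefore gamma(2) = 0.5370 (to 4 decimal places).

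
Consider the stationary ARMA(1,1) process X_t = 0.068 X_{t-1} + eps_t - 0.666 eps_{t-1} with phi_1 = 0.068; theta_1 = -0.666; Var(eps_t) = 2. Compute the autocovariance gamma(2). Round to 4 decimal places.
\gamma(2) = -0.0780

Multiply the model equation by X_{t-k} and take expectations. With theta_0 = psi_0 = 1 and psi_j the MA(infinity) weights, this gives
  gamma(k) - sum_i phi_i gamma(k-i) = c_k,
  c_k = sigma^2 * sum_{j=k..q} theta_j psi_{j-k}   (c_k = 0 for k > q),
using gamma(-m) = gamma(m).
psi-weights needed (psi_j = theta_j + sum_i phi_i psi_{j-i}):
  psi_1 = theta_1 + phi_1 = -0.666 + (0.068) = -0.598
Right-hand sides:
  c_0 = sigma^2 (1 + theta_1 psi_1) = 2 * (1 + (-0.666)(-0.598)) = 2 * 1.398268 = 2.796536
  c_1 = sigma^2 theta_1 = 2 * (-0.666) = -1.332
  c_2 = 0
Equations for k = 0 and k = 1 (AR order 1):
  gamma(0) = phi_1 gamma(1) + c_0
  gamma(1) = phi_1 gamma(0) + c_1
Substituting the second into the first: gamma(0) (1 - phi_1^2) = c_0 + phi_1 c_1, so
  gamma(0) = (c_0 + phi_1 c_1) / (1 - phi_1^2) = (2.796536 + (0.068)(-1.332)) / (1 - (0.068)^2) = 2.70596 / 0.995376 = 2.71853.
  gamma(1) = phi_1 gamma(0) + c_1 = (0.068)(2.71853) + (-1.332) = -1.14714.
For k = 2 (> q): gamma(2) = phi_1 gamma(1) = (0.068)(-1.14714) = -0.078006.
Therefore gamma(2) = -0.0780 (to 4 decimal places).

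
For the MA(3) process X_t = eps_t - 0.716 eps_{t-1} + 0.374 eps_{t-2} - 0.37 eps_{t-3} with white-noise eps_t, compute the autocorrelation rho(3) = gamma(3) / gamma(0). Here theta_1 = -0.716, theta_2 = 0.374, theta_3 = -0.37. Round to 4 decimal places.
\rho(3) = -0.2068

For an MA(q) process with theta_0 = 1, the autocovariance is
  gamma(k) = sigma^2 * sum_{i=0..q-k} theta_i * theta_{i+k},
and rho(k) = gamma(k) / gamma(0). Sigma^2 cancels.
  numerator   = (1)*(-0.37) = -0.37.
  denominator = (1)^2 + (-0.716)^2 + (0.374)^2 + (-0.37)^2 = 1.789432.
  rho(3) = -0.37 / 1.789432 = -0.2068.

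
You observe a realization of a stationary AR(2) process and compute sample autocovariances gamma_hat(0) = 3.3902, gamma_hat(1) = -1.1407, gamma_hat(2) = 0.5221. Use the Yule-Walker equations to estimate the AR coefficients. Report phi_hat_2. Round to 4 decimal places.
\hat\phi_{2} = 0.0460

The Yule-Walker equations for an AR(p) process read, in matrix form,
  Gamma_p phi = r_p,   with   (Gamma_p)_{ij} = gamma(|i - j|),
                       (r_p)_i = gamma(i),   i,j = 1..p.
Substitute the sample gammas (Toeplitz matrix and right-hand side of size 2):
  Gamma_p = [[3.3902, -1.1407], [-1.1407, 3.3902]]
  r_p     = [-1.1407, 0.5221]
Written out:
  3.3902 phi_1 - 1.1407 phi_2 = -1.1407
  -1.1407 phi_1 + 3.3902 phi_2 = 0.5221
Solve by Cramer's rule:
  det = gamma(0)^2 - gamma(1)^2 = (3.3902)^2 - (-1.1407)^2 = 11.49345604 - 1.30119649 = 10.19225955
  phi_hat_1 = [gamma(1) gamma(0) - gamma(1) gamma(2)] / det = [(-1.1407)(3.3902) - (-1.1407)(0.5221)] / 10.19225955 = -3.27164167 / 10.19225955 = -0.321
  phi_hat_2 = [gamma(0) gamma(2) - gamma(1)^2] / det = [(3.3902)(0.5221) - (-1.1407)^2] / 10.19225955 = 0.46882693 / 10.19225955 = 0.046
So phi_hat = [-0.3210, 0.0460].
Therefore phi_hat_2 = 0.0460.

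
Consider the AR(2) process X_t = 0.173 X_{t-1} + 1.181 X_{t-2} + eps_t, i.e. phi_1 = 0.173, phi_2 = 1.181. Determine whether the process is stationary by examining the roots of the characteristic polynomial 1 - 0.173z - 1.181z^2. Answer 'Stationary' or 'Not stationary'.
\text{Not stationary}

The AR(p) characteristic polynomial is P(z) = 1 - 0.173z - 1.181z^2.
Stationarity requires all roots to lie outside the unit circle, i.e. |z| > 1 for every root.
Set 1 + (-0.173) z + (-1.181) z^2 = 0, i.e. a z^2 + b z + c = 0 with a = -1.181, b = -0.173, c = 1.
Discriminant D = b^2 - 4ac = (-0.173)^2 - 4*(-1.181)*1 = 0.029929 - (-4.724) = 4.753929.
D >= 0, so the roots are real: z = (-b +/- sqrt(D)) / (2a) = (0.173 +/- 2.180351) / (-2.362).
  z_1 = (0.173 + 2.180351) / (-2.362) = -0.9963,   |z_1| = 0.9963.
  z_2 = (0.173 - 2.180351) / (-2.362) = 0.8499,   |z_2| = 0.8499.
Moduli of all roots: 0.9963, 0.8499.
All moduli strictly greater than 1? No.
Verdict: Not stationary.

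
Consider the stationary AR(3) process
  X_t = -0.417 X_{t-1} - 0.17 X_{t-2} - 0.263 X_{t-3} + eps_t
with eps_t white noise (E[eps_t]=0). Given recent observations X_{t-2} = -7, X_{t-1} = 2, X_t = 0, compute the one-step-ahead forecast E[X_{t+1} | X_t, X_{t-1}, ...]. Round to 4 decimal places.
E[X_{t+1} \mid \mathcal F_t] = 1.5010

For an AR(p) model X_t = c + sum_i phi_i X_{t-i} + eps_t, the
one-step-ahead conditional mean is
  E[X_{t+1} | X_t, ...] = c + sum_i phi_i X_{t+1-i}.
Substitute known values:
  E[X_{t+1} | ...] = (-0.417) * (0) + (-0.17) * (2) + (-0.263) * (-7)
                   = 1.5010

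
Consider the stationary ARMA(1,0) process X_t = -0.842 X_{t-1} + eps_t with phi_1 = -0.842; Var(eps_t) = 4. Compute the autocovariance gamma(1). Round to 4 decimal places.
\gamma(1) = -11.5725

Multiply the model equation by X_{t-k} and take expectations. With theta_0 = psi_0 = 1 and psi_j the MA(infinity) weights, this gives
  gamma(k) - sum_i phi_i gamma(k-i) = c_k,
  c_k = sigma^2 * sum_{j=k..q} theta_j psi_{j-k}   (c_k = 0 for k > q),
using gamma(-m) = gamma(m).
Pure AR (q = 0): c_0 = sigma^2 = 4, c_k = 0 for k >= 1.
Equations for k = 0 and k = 1 (AR order 1):
  gamma(0) = phi_1 gamma(1) + c_0
  gamma(1) = phi_1 gamma(0) + c_1
Substituting the second into the first: gamma(0) (1 - phi_1^2) = c_0 + phi_1 c_1, so
  gamma(0) = c_0 / (1 - phi_1^2) = 4 / (1 - (-0.842)^2) = 4 / 0.291036 = 13.744004.
  gamma(1) = phi_1 gamma(0) = (-0.842)(13.744004) = -11.572452.
Therefore gamma(1) = -11.5725 (to 4 decimal places).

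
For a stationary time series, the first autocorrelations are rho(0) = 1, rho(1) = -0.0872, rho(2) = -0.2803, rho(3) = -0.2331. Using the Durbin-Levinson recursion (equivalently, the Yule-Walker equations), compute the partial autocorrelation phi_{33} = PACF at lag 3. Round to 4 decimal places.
\phi_{33} = -0.3190

The PACF at lag k is phi_{kk}, the last component of the solution
to the Yule-Walker system G_k phi = r_k where
  (G_k)_{ij} = rho(|i - j|), (r_k)_i = rho(i), i,j = 1..k.
Equivalently, Durbin-Levinson gives phi_{kk} iteratively:
  phi_{11} = rho(1)
  phi_{kk} = [rho(k) - sum_{j=1..k-1} phi_{k-1,j} rho(k-j)]
            / [1 - sum_{j=1..k-1} phi_{k-1,j} rho(j)],
  phi_{k,j} = phi_{k-1,j} - phi_{kk} phi_{k-1,k-j},  j = 1..k-1.
Step k = 1:
  phi_11 = rho(1) = -0.0872.
Step k = 2:
  phi_22 = [rho(2) - phi_11 rho(1)] / [1 - phi_11 rho(1)] = [-0.2803 - (-0.0872)(-0.0872)] / [1 - (-0.0872)(-0.0872)]
         = -0.28790384 / 0.99239616 = -0.29011.
  Update: phi_21 = phi_11 - phi_22 phi_11 = -0.0872 - (-0.29011)(-0.0872) = -0.112498.
Step k = 3:
  phi_33 = [rho(3) - phi_21 rho(2) - phi_22 rho(1)] / [1 - phi_21 rho(1) - phi_22 rho(2)]
    numerator   = -0.2331 - (-0.112498)(-0.2803) - (-0.29011)(-0.0872) = -0.28993064
    denominator = 1 - (-0.112498)(-0.0872) - (-0.29011)(-0.2803) = 0.90887244
  phi_33 = -0.28993064 / 0.90887244 = -0.319.
Therefore phi_{33} = -0.3190.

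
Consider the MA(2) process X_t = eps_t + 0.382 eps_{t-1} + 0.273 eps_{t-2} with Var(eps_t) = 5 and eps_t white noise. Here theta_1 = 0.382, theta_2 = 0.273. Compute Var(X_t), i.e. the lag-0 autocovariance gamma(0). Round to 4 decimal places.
\gamma(0) = 6.1023

For an MA(q) process X_t = eps_t + sum_i theta_i eps_{t-i} with
Var(eps_t) = sigma^2, the variance is
  gamma(0) = sigma^2 * (1 + sum_i theta_i^2).
  sum_i theta_i^2 = (0.382)^2 + (0.273)^2 = 0.145924 + 0.074529 = 0.220453.
  gamma(0) = 5 * (1 + 0.220453) = 5 * 1.220453 = 6.102265, which rounds to 6.1023.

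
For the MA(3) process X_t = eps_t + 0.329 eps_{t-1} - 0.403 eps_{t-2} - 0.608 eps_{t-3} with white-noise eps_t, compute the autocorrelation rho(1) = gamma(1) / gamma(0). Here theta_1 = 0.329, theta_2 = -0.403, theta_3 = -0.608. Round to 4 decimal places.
\rho(1) = 0.2691

For an MA(q) process with theta_0 = 1, the autocovariance is
  gamma(k) = sigma^2 * sum_{i=0..q-k} theta_i * theta_{i+k},
and rho(k) = gamma(k) / gamma(0). Sigma^2 cancels.
  numerator   = (1)*(0.329) + (0.329)*(-0.403) + (-0.403)*(-0.608) = 0.441437.
  denominator = (1)^2 + (0.329)^2 + (-0.403)^2 + (-0.608)^2 = 1.640314.
  rho(1) = 0.441437 / 1.640314 = 0.2691.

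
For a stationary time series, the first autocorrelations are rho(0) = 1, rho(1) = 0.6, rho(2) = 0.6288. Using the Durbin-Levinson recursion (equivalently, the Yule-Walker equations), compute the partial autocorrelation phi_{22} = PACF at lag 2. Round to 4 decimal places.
\phi_{22} = 0.4200

The PACF at lag k is phi_{kk}, the last component of the solution
to the Yule-Walker system G_k phi = r_k where
  (G_k)_{ij} = rho(|i - j|), (r_k)_i = rho(i), i,j = 1..k.
Equivalently, Durbin-Levinson gives phi_{kk} iteratively:
  phi_{11} = rho(1)
  phi_{kk} = [rho(k) - sum_{j=1..k-1} phi_{k-1,j} rho(k-j)]
            / [1 - sum_{j=1..k-1} phi_{k-1,j} rho(j)],
  phi_{k,j} = phi_{k-1,j} - phi_{kk} phi_{k-1,k-j},  j = 1..k-1.
Step k = 1:
  phi_11 = rho(1) = 0.6.
Step k = 2:
  phi_22 = [rho(2) - phi_11 rho(1)] / [1 - phi_11 rho(1)] = [0.6288 - (0.6)(0.6)] / [1 - (0.6)(0.6)]
         = 0.2688 / 0.64 = 0.42.
Therefore phi_{22} = 0.4200.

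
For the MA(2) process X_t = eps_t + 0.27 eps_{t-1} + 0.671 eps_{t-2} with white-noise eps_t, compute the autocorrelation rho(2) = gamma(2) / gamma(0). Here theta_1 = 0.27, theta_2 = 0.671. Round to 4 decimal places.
\rho(2) = 0.4405

For an MA(q) process with theta_0 = 1, the autocovariance is
  gamma(k) = sigma^2 * sum_{i=0..q-k} theta_i * theta_{i+k},
and rho(k) = gamma(k) / gamma(0). Sigma^2 cancels.
  numerator   = (1)*(0.671) = 0.671.
  denominator = (1)^2 + (0.27)^2 + (0.671)^2 = 1.523141.
  rho(2) = 0.671 / 1.523141 = 0.4405.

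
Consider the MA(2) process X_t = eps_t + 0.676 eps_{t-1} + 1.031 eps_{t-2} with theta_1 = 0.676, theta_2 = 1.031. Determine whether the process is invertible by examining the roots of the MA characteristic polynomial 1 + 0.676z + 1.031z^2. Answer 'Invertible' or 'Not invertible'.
\text{Not invertible}

The MA(q) characteristic polynomial is P(z) = 1 + 0.676z + 1.031z^2.
Invertibility requires all roots to lie outside the unit circle, i.e. |z| > 1 for every root.
Set 1 + (0.676) z + (1.031) z^2 = 0, i.e. a z^2 + b z + c = 0 with a = 1.031, b = 0.676, c = 1.
Discriminant D = b^2 - 4ac = (0.676)^2 - 4*(1.031)*1 = 0.456976 - (4.124) = -3.667024.
D < 0, so the roots are the complex-conjugate pair z = (-b +/- i sqrt(-D)) / (2a) = -0.3278 +/- 0.9287i.
For a conjugate pair |z|^2 = z * conj(z) = (product of roots) = c/a = 1/(1.031) = 0.969932, so |z| = sqrt(0.969932) = 0.9849 for both roots.
Moduli of all roots: 0.9849, 0.9849.
All moduli strictly greater than 1? No.
Verdict: Not invertible.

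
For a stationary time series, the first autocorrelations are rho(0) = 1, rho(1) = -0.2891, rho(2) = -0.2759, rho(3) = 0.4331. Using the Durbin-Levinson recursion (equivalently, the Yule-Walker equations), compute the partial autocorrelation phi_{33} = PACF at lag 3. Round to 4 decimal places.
\phi_{33} = 0.2691

The PACF at lag k is phi_{kk}, the last component of the solution
to the Yule-Walker system G_k phi = r_k where
  (G_k)_{ij} = rho(|i - j|), (r_k)_i = rho(i), i,j = 1..k.
Equivalently, Durbin-Levinson gives phi_{kk} iteratively:
  phi_{11} = rho(1)
  phi_{kk} = [rho(k) - sum_{j=1..k-1} phi_{k-1,j} rho(k-j)]
            / [1 - sum_{j=1..k-1} phi_{k-1,j} rho(j)],
  phi_{k,j} = phi_{k-1,j} - phi_{kk} phi_{k-1,k-j},  j = 1..k-1.
Step k = 1:
  phi_11 = rho(1) = -0.2891.
Step k = 2:
  phi_22 = [rho(2) - phi_11 rho(1)] / [1 - phi_11 rho(1)] = [-0.2759 - (-0.2891)(-0.2891)] / [1 - (-0.2891)(-0.2891)]
         = -0.35947881 / 0.91642119 = -0.392264.
  Update: phi_21 = phi_11 - phi_22 phi_11 = -0.2891 - (-0.392264)(-0.2891) = -0.402503.
Step k = 3:
  phi_33 = [rho(3) - phi_21 rho(2) - phi_22 rho(1)] / [1 - phi_21 rho(1) - phi_22 rho(2)]
    numerator   = 0.4331 - (-0.402503)(-0.2759) - (-0.392264)(-0.2891) = 0.20864585
    denominator = 1 - (-0.402503)(-0.2891) - (-0.392264)(-0.2759) = 0.77541068
  phi_33 = 0.20864585 / 0.77541068 = 0.2691.
Therefore phi_{33} = 0.2691.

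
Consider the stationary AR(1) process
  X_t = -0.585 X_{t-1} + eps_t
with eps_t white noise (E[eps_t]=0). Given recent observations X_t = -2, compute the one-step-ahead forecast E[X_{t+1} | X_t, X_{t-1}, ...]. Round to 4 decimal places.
E[X_{t+1} \mid \mathcal F_t] = 1.1700

For an AR(p) model X_t = c + sum_i phi_i X_{t-i} + eps_t, the
one-step-ahead conditional mean is
  E[X_{t+1} | X_t, ...] = c + sum_i phi_i X_{t+1-i}.
Substitute known values:
  E[X_{t+1} | ...] = (-0.585) * (-2)
                   = 1.1700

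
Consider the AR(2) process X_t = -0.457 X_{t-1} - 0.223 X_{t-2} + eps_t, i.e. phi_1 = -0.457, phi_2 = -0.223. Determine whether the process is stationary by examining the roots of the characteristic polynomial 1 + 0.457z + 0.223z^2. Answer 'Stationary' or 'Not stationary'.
\text{Stationary}

The AR(p) characteristic polynomial is P(z) = 1 + 0.457z + 0.223z^2.
Stationarity requires all roots to lie outside the unit circle, i.e. |z| > 1 for every root.
Set 1 + (0.457) z + (0.223) z^2 = 0, i.e. a z^2 + b z + c = 0 with a = 0.223, b = 0.457, c = 1.
Discriminant D = b^2 - 4ac = (0.457)^2 - 4*(0.223)*1 = 0.208849 - (0.892) = -0.683151.
D < 0, so the roots are the complex-conjugate pair z = (-b +/- i sqrt(-D)) / (2a) = -1.0247 +/- 1.8532i.
For a conjugate pair |z|^2 = z * conj(z) = (product of roots) = c/a = 1/(0.223) = 4.484305, so |z| = sqrt(4.484305) = 2.1176 for both roots.
Moduli of all roots: 2.1176, 2.1176.
All moduli strictly greater than 1? Yes.
Verdict: Stationary.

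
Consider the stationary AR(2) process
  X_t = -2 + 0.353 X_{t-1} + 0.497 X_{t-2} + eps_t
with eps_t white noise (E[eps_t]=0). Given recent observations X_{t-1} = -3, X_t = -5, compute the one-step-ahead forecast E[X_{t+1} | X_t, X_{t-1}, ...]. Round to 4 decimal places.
E[X_{t+1} \mid \mathcal F_t] = -5.2560

For an AR(p) model X_t = c + sum_i phi_i X_{t-i} + eps_t, the
one-step-ahead conditional mean is
  E[X_{t+1} | X_t, ...] = c + sum_i phi_i X_{t+1-i}.
Substitute known values:
  E[X_{t+1} | ...] = -2 + (0.353) * (-5) + (0.497) * (-3)
                   = -5.2560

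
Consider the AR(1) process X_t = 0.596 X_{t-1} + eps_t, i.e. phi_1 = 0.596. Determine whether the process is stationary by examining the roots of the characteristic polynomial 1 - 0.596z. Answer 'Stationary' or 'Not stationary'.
\text{Stationary}

The AR(p) characteristic polynomial is P(z) = 1 - 0.596z.
Stationarity requires all roots to lie outside the unit circle, i.e. |z| > 1 for every root.
This is linear in z: 1 + (-0.596) z = 0  =>  z = -1/(-0.596) = 1.677852,  |z| = 1.677852.
Moduli of all roots: 1.6779.
All moduli strictly greater than 1? Yes.
Verdict: Stationary.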